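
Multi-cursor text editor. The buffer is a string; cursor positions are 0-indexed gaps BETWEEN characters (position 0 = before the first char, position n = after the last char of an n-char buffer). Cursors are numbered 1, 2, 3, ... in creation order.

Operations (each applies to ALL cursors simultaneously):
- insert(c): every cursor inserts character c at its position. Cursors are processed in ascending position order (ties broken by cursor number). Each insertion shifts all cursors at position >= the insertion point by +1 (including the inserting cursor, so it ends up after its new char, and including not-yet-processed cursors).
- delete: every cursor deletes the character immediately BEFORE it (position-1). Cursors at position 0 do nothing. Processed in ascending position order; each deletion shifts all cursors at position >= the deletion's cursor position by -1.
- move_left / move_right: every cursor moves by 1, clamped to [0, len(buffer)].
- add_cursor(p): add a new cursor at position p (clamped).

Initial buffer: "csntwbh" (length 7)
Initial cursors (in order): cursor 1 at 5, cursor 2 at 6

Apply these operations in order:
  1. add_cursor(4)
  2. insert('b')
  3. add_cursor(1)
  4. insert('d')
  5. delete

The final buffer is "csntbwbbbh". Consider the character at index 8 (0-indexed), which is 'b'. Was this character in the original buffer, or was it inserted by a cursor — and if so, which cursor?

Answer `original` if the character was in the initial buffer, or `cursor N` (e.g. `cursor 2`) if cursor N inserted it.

After op 1 (add_cursor(4)): buffer="csntwbh" (len 7), cursors c3@4 c1@5 c2@6, authorship .......
After op 2 (insert('b')): buffer="csntbwbbbh" (len 10), cursors c3@5 c1@7 c2@9, authorship ....3.1.2.
After op 3 (add_cursor(1)): buffer="csntbwbbbh" (len 10), cursors c4@1 c3@5 c1@7 c2@9, authorship ....3.1.2.
After op 4 (insert('d')): buffer="cdsntbdwbdbbdh" (len 14), cursors c4@2 c3@7 c1@10 c2@13, authorship .4...33.11.22.
After op 5 (delete): buffer="csntbwbbbh" (len 10), cursors c4@1 c3@5 c1@7 c2@9, authorship ....3.1.2.
Authorship (.=original, N=cursor N): . . . . 3 . 1 . 2 .
Index 8: author = 2

Answer: cursor 2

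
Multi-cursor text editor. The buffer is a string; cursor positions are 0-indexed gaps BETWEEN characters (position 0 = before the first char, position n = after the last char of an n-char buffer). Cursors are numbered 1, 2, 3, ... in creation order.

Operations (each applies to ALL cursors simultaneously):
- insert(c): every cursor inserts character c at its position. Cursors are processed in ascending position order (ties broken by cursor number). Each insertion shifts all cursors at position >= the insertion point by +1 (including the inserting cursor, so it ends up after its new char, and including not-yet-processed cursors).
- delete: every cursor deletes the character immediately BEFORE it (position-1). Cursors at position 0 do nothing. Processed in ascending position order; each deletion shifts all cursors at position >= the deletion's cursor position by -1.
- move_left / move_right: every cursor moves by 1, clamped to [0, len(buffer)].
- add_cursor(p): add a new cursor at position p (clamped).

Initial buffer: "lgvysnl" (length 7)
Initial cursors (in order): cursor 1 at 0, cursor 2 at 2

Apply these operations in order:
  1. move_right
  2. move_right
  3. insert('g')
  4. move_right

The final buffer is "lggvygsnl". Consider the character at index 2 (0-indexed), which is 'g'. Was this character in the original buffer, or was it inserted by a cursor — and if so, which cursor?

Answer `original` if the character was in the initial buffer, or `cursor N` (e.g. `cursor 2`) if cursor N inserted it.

After op 1 (move_right): buffer="lgvysnl" (len 7), cursors c1@1 c2@3, authorship .......
After op 2 (move_right): buffer="lgvysnl" (len 7), cursors c1@2 c2@4, authorship .......
After op 3 (insert('g')): buffer="lggvygsnl" (len 9), cursors c1@3 c2@6, authorship ..1..2...
After op 4 (move_right): buffer="lggvygsnl" (len 9), cursors c1@4 c2@7, authorship ..1..2...
Authorship (.=original, N=cursor N): . . 1 . . 2 . . .
Index 2: author = 1

Answer: cursor 1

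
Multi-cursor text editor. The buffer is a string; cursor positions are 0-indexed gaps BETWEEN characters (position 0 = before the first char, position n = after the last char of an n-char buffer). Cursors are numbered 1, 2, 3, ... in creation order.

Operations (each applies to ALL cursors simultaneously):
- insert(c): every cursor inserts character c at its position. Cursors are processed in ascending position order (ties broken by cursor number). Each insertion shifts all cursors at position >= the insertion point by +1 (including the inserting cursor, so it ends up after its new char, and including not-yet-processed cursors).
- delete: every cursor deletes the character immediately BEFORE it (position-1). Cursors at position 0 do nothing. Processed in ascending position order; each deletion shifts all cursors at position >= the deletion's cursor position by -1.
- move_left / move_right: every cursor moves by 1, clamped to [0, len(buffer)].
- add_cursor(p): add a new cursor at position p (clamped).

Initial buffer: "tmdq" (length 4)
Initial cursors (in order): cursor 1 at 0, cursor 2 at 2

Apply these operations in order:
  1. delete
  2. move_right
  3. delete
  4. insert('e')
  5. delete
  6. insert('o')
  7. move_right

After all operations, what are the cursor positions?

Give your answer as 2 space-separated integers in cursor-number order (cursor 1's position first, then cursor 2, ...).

After op 1 (delete): buffer="tdq" (len 3), cursors c1@0 c2@1, authorship ...
After op 2 (move_right): buffer="tdq" (len 3), cursors c1@1 c2@2, authorship ...
After op 3 (delete): buffer="q" (len 1), cursors c1@0 c2@0, authorship .
After op 4 (insert('e')): buffer="eeq" (len 3), cursors c1@2 c2@2, authorship 12.
After op 5 (delete): buffer="q" (len 1), cursors c1@0 c2@0, authorship .
After op 6 (insert('o')): buffer="ooq" (len 3), cursors c1@2 c2@2, authorship 12.
After op 7 (move_right): buffer="ooq" (len 3), cursors c1@3 c2@3, authorship 12.

Answer: 3 3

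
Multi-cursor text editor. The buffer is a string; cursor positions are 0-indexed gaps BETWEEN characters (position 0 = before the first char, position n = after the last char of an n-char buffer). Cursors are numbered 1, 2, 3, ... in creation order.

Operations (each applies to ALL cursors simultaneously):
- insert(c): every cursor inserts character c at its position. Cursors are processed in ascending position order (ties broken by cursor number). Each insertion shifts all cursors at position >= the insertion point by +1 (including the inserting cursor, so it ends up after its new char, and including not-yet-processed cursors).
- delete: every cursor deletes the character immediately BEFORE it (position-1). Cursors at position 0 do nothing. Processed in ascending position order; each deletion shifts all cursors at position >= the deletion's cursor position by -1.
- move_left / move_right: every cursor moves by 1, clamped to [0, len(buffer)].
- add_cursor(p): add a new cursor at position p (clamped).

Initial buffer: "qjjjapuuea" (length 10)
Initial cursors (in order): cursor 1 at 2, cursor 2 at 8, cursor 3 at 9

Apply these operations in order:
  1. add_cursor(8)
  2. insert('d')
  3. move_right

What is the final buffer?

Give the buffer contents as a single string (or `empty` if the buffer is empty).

Answer: qjdjjapuuddeda

Derivation:
After op 1 (add_cursor(8)): buffer="qjjjapuuea" (len 10), cursors c1@2 c2@8 c4@8 c3@9, authorship ..........
After op 2 (insert('d')): buffer="qjdjjapuuddeda" (len 14), cursors c1@3 c2@11 c4@11 c3@13, authorship ..1......24.3.
After op 3 (move_right): buffer="qjdjjapuuddeda" (len 14), cursors c1@4 c2@12 c4@12 c3@14, authorship ..1......24.3.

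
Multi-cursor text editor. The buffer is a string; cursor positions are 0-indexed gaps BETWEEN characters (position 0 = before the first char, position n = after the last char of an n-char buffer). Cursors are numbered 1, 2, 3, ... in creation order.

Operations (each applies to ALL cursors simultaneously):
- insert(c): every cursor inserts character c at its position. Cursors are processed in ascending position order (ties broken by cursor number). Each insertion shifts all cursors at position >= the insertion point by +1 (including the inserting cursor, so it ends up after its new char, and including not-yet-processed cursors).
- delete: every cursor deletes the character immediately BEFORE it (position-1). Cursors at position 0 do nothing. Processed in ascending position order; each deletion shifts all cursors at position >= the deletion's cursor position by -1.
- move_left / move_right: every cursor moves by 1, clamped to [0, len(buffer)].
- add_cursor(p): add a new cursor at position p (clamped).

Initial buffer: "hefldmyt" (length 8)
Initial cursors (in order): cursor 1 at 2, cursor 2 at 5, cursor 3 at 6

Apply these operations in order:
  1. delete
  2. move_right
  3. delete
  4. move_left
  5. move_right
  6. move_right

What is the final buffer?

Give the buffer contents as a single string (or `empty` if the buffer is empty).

After op 1 (delete): buffer="hflyt" (len 5), cursors c1@1 c2@3 c3@3, authorship .....
After op 2 (move_right): buffer="hflyt" (len 5), cursors c1@2 c2@4 c3@4, authorship .....
After op 3 (delete): buffer="ht" (len 2), cursors c1@1 c2@1 c3@1, authorship ..
After op 4 (move_left): buffer="ht" (len 2), cursors c1@0 c2@0 c3@0, authorship ..
After op 5 (move_right): buffer="ht" (len 2), cursors c1@1 c2@1 c3@1, authorship ..
After op 6 (move_right): buffer="ht" (len 2), cursors c1@2 c2@2 c3@2, authorship ..

Answer: ht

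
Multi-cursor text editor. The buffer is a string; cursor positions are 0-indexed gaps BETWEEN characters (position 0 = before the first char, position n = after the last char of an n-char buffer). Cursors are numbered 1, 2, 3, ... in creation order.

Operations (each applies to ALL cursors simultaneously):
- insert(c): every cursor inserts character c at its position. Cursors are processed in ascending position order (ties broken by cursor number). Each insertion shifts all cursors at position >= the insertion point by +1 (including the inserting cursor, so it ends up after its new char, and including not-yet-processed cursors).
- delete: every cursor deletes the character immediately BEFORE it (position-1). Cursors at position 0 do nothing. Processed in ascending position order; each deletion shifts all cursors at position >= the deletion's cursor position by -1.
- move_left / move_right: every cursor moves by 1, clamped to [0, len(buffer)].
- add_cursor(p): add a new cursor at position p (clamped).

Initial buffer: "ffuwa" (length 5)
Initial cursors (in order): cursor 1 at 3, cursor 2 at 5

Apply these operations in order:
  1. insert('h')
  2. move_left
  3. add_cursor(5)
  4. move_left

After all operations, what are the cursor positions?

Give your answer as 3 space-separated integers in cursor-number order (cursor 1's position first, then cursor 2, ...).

Answer: 2 5 4

Derivation:
After op 1 (insert('h')): buffer="ffuhwah" (len 7), cursors c1@4 c2@7, authorship ...1..2
After op 2 (move_left): buffer="ffuhwah" (len 7), cursors c1@3 c2@6, authorship ...1..2
After op 3 (add_cursor(5)): buffer="ffuhwah" (len 7), cursors c1@3 c3@5 c2@6, authorship ...1..2
After op 4 (move_left): buffer="ffuhwah" (len 7), cursors c1@2 c3@4 c2@5, authorship ...1..2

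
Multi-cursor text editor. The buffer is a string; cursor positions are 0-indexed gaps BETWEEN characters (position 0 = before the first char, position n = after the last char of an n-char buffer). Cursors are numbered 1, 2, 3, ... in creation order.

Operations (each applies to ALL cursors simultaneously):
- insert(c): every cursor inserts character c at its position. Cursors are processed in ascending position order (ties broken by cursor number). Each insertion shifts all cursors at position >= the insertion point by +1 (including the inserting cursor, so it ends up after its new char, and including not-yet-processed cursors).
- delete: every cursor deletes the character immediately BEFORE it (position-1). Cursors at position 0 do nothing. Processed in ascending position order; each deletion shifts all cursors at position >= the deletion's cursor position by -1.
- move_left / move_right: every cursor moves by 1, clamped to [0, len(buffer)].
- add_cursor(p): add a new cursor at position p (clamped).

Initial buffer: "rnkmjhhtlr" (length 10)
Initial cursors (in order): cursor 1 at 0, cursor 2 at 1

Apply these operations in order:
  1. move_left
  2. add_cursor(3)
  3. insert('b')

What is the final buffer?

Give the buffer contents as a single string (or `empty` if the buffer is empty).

After op 1 (move_left): buffer="rnkmjhhtlr" (len 10), cursors c1@0 c2@0, authorship ..........
After op 2 (add_cursor(3)): buffer="rnkmjhhtlr" (len 10), cursors c1@0 c2@0 c3@3, authorship ..........
After op 3 (insert('b')): buffer="bbrnkbmjhhtlr" (len 13), cursors c1@2 c2@2 c3@6, authorship 12...3.......

Answer: bbrnkbmjhhtlr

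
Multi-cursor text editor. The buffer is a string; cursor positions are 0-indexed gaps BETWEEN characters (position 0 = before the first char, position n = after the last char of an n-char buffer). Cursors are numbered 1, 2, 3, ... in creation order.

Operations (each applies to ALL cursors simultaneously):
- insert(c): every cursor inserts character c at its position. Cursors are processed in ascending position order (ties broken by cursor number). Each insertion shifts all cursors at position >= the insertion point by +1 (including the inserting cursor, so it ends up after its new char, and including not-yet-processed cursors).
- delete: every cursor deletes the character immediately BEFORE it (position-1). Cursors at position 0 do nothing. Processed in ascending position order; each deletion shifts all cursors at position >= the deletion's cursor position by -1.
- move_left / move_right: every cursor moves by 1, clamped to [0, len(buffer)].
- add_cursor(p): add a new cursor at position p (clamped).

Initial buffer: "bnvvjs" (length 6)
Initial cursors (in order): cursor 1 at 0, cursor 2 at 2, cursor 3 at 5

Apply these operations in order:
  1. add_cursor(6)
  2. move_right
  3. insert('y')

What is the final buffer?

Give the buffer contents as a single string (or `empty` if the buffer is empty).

Answer: bynvyvjsyy

Derivation:
After op 1 (add_cursor(6)): buffer="bnvvjs" (len 6), cursors c1@0 c2@2 c3@5 c4@6, authorship ......
After op 2 (move_right): buffer="bnvvjs" (len 6), cursors c1@1 c2@3 c3@6 c4@6, authorship ......
After op 3 (insert('y')): buffer="bynvyvjsyy" (len 10), cursors c1@2 c2@5 c3@10 c4@10, authorship .1..2...34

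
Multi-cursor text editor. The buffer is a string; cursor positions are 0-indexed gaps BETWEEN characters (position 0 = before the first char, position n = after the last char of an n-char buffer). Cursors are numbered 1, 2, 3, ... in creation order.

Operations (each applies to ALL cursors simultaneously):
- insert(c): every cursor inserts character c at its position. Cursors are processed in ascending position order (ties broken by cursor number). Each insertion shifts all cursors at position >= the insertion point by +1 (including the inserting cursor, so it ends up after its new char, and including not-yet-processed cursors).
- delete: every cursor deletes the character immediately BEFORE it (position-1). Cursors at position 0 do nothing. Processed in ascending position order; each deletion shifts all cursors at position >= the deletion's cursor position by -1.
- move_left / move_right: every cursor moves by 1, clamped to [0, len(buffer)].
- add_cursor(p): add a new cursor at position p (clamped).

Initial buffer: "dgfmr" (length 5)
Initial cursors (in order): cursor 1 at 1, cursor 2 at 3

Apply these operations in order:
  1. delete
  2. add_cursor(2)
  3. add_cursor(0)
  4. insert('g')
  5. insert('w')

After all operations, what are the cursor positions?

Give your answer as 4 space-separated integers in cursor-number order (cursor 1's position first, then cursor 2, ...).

Answer: 4 7 10 4

Derivation:
After op 1 (delete): buffer="gmr" (len 3), cursors c1@0 c2@1, authorship ...
After op 2 (add_cursor(2)): buffer="gmr" (len 3), cursors c1@0 c2@1 c3@2, authorship ...
After op 3 (add_cursor(0)): buffer="gmr" (len 3), cursors c1@0 c4@0 c2@1 c3@2, authorship ...
After op 4 (insert('g')): buffer="ggggmgr" (len 7), cursors c1@2 c4@2 c2@4 c3@6, authorship 14.2.3.
After op 5 (insert('w')): buffer="ggwwggwmgwr" (len 11), cursors c1@4 c4@4 c2@7 c3@10, authorship 1414.22.33.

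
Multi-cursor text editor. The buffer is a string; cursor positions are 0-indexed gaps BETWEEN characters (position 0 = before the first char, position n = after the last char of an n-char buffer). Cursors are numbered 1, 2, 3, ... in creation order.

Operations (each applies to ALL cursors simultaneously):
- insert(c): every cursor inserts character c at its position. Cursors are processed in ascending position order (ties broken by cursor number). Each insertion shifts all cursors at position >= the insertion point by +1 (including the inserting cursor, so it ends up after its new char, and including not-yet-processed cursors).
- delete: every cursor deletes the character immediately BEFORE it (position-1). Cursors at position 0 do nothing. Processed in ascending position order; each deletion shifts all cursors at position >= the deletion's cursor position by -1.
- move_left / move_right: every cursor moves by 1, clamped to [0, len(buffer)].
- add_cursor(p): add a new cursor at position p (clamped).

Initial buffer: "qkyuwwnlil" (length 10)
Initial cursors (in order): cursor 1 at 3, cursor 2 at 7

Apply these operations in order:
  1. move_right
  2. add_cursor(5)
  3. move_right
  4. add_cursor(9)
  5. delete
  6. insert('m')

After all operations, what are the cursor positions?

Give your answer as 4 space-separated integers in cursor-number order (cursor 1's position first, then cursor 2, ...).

Answer: 6 9 6 9

Derivation:
After op 1 (move_right): buffer="qkyuwwnlil" (len 10), cursors c1@4 c2@8, authorship ..........
After op 2 (add_cursor(5)): buffer="qkyuwwnlil" (len 10), cursors c1@4 c3@5 c2@8, authorship ..........
After op 3 (move_right): buffer="qkyuwwnlil" (len 10), cursors c1@5 c3@6 c2@9, authorship ..........
After op 4 (add_cursor(9)): buffer="qkyuwwnlil" (len 10), cursors c1@5 c3@6 c2@9 c4@9, authorship ..........
After op 5 (delete): buffer="qkyunl" (len 6), cursors c1@4 c3@4 c2@5 c4@5, authorship ......
After op 6 (insert('m')): buffer="qkyummnmml" (len 10), cursors c1@6 c3@6 c2@9 c4@9, authorship ....13.24.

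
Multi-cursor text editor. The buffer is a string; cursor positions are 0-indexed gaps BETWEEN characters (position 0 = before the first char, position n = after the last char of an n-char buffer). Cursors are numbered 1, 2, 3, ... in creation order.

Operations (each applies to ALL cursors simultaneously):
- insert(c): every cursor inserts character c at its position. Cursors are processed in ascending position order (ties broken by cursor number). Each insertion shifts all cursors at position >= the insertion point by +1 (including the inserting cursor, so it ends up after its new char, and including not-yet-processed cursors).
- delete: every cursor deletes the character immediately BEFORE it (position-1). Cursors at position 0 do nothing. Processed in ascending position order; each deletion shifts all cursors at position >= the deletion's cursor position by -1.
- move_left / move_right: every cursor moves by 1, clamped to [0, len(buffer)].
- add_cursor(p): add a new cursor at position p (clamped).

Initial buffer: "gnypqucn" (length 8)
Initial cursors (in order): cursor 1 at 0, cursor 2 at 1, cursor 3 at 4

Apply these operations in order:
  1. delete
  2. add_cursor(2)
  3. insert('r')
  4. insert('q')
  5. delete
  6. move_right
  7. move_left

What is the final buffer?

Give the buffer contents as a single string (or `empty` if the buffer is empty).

After op 1 (delete): buffer="nyqucn" (len 6), cursors c1@0 c2@0 c3@2, authorship ......
After op 2 (add_cursor(2)): buffer="nyqucn" (len 6), cursors c1@0 c2@0 c3@2 c4@2, authorship ......
After op 3 (insert('r')): buffer="rrnyrrqucn" (len 10), cursors c1@2 c2@2 c3@6 c4@6, authorship 12..34....
After op 4 (insert('q')): buffer="rrqqnyrrqqqucn" (len 14), cursors c1@4 c2@4 c3@10 c4@10, authorship 1212..3434....
After op 5 (delete): buffer="rrnyrrqucn" (len 10), cursors c1@2 c2@2 c3@6 c4@6, authorship 12..34....
After op 6 (move_right): buffer="rrnyrrqucn" (len 10), cursors c1@3 c2@3 c3@7 c4@7, authorship 12..34....
After op 7 (move_left): buffer="rrnyrrqucn" (len 10), cursors c1@2 c2@2 c3@6 c4@6, authorship 12..34....

Answer: rrnyrrqucn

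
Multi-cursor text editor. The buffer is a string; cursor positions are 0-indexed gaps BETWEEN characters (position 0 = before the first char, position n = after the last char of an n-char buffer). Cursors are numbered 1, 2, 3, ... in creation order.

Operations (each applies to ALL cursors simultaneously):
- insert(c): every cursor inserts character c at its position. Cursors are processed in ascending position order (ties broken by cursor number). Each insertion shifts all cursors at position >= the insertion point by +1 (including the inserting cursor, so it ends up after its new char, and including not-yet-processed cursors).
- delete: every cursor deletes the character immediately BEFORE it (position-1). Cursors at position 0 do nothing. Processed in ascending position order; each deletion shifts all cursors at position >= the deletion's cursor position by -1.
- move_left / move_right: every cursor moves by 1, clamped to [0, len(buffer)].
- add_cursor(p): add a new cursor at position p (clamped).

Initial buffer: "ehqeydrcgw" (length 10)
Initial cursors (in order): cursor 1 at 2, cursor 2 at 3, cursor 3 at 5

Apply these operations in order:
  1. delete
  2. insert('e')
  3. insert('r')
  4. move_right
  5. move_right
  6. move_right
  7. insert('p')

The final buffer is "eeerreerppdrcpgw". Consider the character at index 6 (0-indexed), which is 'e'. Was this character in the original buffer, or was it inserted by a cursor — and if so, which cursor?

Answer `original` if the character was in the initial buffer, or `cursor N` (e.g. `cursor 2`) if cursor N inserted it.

After op 1 (delete): buffer="eedrcgw" (len 7), cursors c1@1 c2@1 c3@2, authorship .......
After op 2 (insert('e')): buffer="eeeeedrcgw" (len 10), cursors c1@3 c2@3 c3@5, authorship .12.3.....
After op 3 (insert('r')): buffer="eeerreerdrcgw" (len 13), cursors c1@5 c2@5 c3@8, authorship .1212.33.....
After op 4 (move_right): buffer="eeerreerdrcgw" (len 13), cursors c1@6 c2@6 c3@9, authorship .1212.33.....
After op 5 (move_right): buffer="eeerreerdrcgw" (len 13), cursors c1@7 c2@7 c3@10, authorship .1212.33.....
After op 6 (move_right): buffer="eeerreerdrcgw" (len 13), cursors c1@8 c2@8 c3@11, authorship .1212.33.....
After op 7 (insert('p')): buffer="eeerreerppdrcpgw" (len 16), cursors c1@10 c2@10 c3@14, authorship .1212.3312...3..
Authorship (.=original, N=cursor N): . 1 2 1 2 . 3 3 1 2 . . . 3 . .
Index 6: author = 3

Answer: cursor 3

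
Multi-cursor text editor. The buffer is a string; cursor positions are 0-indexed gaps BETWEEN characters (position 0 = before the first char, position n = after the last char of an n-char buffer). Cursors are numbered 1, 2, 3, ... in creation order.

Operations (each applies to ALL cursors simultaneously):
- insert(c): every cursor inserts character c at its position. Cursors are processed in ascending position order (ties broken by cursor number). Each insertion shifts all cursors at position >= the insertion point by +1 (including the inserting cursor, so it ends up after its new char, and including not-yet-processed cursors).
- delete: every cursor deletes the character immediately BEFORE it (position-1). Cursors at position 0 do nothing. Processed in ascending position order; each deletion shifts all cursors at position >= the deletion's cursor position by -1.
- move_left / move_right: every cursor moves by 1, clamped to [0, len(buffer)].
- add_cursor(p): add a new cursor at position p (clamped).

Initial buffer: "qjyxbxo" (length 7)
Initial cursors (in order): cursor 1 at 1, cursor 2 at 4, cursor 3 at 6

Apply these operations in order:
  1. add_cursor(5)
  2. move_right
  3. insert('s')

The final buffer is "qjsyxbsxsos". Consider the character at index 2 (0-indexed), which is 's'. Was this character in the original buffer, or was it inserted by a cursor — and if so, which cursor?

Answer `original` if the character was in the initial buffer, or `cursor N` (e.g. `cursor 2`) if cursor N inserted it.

Answer: cursor 1

Derivation:
After op 1 (add_cursor(5)): buffer="qjyxbxo" (len 7), cursors c1@1 c2@4 c4@5 c3@6, authorship .......
After op 2 (move_right): buffer="qjyxbxo" (len 7), cursors c1@2 c2@5 c4@6 c3@7, authorship .......
After op 3 (insert('s')): buffer="qjsyxbsxsos" (len 11), cursors c1@3 c2@7 c4@9 c3@11, authorship ..1...2.4.3
Authorship (.=original, N=cursor N): . . 1 . . . 2 . 4 . 3
Index 2: author = 1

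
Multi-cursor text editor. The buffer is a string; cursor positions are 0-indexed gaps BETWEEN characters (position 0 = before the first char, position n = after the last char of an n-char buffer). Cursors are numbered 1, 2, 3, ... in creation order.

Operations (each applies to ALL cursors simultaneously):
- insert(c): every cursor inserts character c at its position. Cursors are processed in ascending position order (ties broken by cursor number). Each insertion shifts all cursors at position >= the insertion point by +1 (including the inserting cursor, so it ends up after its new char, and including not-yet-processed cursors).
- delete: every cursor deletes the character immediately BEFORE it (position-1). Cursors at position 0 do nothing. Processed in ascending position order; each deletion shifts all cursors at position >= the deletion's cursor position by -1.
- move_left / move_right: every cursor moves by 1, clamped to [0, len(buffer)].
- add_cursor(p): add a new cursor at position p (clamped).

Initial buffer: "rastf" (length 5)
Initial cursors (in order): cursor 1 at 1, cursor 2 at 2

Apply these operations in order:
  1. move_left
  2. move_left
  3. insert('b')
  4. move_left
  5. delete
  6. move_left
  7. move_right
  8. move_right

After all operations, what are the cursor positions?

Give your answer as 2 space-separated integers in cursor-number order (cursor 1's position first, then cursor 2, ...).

Answer: 2 2

Derivation:
After op 1 (move_left): buffer="rastf" (len 5), cursors c1@0 c2@1, authorship .....
After op 2 (move_left): buffer="rastf" (len 5), cursors c1@0 c2@0, authorship .....
After op 3 (insert('b')): buffer="bbrastf" (len 7), cursors c1@2 c2@2, authorship 12.....
After op 4 (move_left): buffer="bbrastf" (len 7), cursors c1@1 c2@1, authorship 12.....
After op 5 (delete): buffer="brastf" (len 6), cursors c1@0 c2@0, authorship 2.....
After op 6 (move_left): buffer="brastf" (len 6), cursors c1@0 c2@0, authorship 2.....
After op 7 (move_right): buffer="brastf" (len 6), cursors c1@1 c2@1, authorship 2.....
After op 8 (move_right): buffer="brastf" (len 6), cursors c1@2 c2@2, authorship 2.....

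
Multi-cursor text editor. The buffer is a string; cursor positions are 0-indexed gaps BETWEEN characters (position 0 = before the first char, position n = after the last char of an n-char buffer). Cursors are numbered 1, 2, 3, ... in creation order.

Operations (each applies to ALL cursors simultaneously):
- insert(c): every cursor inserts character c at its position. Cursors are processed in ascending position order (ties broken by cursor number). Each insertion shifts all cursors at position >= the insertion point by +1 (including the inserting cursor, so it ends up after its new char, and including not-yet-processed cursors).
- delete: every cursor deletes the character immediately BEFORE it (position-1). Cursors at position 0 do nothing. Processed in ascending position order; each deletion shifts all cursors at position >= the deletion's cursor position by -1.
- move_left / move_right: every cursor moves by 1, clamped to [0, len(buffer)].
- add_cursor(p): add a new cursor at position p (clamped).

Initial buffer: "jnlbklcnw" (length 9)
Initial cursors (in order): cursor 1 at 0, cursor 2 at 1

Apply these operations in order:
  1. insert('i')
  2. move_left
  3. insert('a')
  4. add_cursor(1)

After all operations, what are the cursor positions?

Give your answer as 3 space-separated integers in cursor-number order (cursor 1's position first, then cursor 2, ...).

Answer: 1 4 1

Derivation:
After op 1 (insert('i')): buffer="ijinlbklcnw" (len 11), cursors c1@1 c2@3, authorship 1.2........
After op 2 (move_left): buffer="ijinlbklcnw" (len 11), cursors c1@0 c2@2, authorship 1.2........
After op 3 (insert('a')): buffer="aijainlbklcnw" (len 13), cursors c1@1 c2@4, authorship 11.22........
After op 4 (add_cursor(1)): buffer="aijainlbklcnw" (len 13), cursors c1@1 c3@1 c2@4, authorship 11.22........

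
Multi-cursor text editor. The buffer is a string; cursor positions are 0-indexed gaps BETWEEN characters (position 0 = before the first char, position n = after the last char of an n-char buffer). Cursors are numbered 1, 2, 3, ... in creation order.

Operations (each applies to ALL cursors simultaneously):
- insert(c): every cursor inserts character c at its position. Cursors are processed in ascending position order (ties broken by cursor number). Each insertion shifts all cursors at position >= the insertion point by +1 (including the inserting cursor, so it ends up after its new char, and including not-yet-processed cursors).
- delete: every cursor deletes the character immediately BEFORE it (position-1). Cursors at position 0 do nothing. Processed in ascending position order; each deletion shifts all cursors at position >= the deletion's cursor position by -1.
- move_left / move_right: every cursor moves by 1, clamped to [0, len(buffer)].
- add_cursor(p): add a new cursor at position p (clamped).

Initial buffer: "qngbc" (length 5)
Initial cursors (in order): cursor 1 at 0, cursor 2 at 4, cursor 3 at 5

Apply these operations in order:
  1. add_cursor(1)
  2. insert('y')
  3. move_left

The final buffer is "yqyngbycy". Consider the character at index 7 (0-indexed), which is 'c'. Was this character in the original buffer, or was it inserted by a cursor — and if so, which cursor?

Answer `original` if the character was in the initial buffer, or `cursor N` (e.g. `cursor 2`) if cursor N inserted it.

Answer: original

Derivation:
After op 1 (add_cursor(1)): buffer="qngbc" (len 5), cursors c1@0 c4@1 c2@4 c3@5, authorship .....
After op 2 (insert('y')): buffer="yqyngbycy" (len 9), cursors c1@1 c4@3 c2@7 c3@9, authorship 1.4...2.3
After op 3 (move_left): buffer="yqyngbycy" (len 9), cursors c1@0 c4@2 c2@6 c3@8, authorship 1.4...2.3
Authorship (.=original, N=cursor N): 1 . 4 . . . 2 . 3
Index 7: author = original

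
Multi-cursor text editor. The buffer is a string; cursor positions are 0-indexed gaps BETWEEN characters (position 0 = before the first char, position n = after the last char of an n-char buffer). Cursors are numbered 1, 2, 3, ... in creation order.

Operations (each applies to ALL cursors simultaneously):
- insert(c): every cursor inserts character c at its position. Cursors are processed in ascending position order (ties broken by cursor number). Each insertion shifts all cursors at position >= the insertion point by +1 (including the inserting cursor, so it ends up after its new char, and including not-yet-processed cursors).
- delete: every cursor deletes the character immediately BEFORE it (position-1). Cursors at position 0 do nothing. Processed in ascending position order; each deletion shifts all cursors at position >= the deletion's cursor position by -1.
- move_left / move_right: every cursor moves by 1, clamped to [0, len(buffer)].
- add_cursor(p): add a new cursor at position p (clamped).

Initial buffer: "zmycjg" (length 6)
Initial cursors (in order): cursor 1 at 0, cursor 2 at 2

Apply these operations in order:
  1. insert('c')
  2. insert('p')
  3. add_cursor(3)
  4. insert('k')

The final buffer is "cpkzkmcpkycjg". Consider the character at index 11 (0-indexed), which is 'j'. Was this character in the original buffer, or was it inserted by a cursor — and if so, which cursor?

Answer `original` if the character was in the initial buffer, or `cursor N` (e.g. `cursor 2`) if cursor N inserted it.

After op 1 (insert('c')): buffer="czmcycjg" (len 8), cursors c1@1 c2@4, authorship 1..2....
After op 2 (insert('p')): buffer="cpzmcpycjg" (len 10), cursors c1@2 c2@6, authorship 11..22....
After op 3 (add_cursor(3)): buffer="cpzmcpycjg" (len 10), cursors c1@2 c3@3 c2@6, authorship 11..22....
After op 4 (insert('k')): buffer="cpkzkmcpkycjg" (len 13), cursors c1@3 c3@5 c2@9, authorship 111.3.222....
Authorship (.=original, N=cursor N): 1 1 1 . 3 . 2 2 2 . . . .
Index 11: author = original

Answer: original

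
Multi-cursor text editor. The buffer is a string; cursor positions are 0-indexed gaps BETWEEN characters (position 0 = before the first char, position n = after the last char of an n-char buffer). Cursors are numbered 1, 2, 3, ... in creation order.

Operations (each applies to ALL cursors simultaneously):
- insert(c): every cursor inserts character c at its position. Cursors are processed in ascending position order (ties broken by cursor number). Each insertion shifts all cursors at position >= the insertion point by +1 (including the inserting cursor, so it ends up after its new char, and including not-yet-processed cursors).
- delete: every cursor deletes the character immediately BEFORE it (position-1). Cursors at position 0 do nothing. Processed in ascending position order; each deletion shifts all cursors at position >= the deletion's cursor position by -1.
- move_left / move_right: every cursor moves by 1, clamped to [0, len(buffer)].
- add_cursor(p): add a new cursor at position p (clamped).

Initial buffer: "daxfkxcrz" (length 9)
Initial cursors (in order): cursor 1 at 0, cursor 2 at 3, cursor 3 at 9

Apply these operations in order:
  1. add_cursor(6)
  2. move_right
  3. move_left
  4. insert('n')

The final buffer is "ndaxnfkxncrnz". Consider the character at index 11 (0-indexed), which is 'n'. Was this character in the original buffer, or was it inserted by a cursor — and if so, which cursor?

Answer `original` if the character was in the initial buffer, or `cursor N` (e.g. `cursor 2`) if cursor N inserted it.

After op 1 (add_cursor(6)): buffer="daxfkxcrz" (len 9), cursors c1@0 c2@3 c4@6 c3@9, authorship .........
After op 2 (move_right): buffer="daxfkxcrz" (len 9), cursors c1@1 c2@4 c4@7 c3@9, authorship .........
After op 3 (move_left): buffer="daxfkxcrz" (len 9), cursors c1@0 c2@3 c4@6 c3@8, authorship .........
After op 4 (insert('n')): buffer="ndaxnfkxncrnz" (len 13), cursors c1@1 c2@5 c4@9 c3@12, authorship 1...2...4..3.
Authorship (.=original, N=cursor N): 1 . . . 2 . . . 4 . . 3 .
Index 11: author = 3

Answer: cursor 3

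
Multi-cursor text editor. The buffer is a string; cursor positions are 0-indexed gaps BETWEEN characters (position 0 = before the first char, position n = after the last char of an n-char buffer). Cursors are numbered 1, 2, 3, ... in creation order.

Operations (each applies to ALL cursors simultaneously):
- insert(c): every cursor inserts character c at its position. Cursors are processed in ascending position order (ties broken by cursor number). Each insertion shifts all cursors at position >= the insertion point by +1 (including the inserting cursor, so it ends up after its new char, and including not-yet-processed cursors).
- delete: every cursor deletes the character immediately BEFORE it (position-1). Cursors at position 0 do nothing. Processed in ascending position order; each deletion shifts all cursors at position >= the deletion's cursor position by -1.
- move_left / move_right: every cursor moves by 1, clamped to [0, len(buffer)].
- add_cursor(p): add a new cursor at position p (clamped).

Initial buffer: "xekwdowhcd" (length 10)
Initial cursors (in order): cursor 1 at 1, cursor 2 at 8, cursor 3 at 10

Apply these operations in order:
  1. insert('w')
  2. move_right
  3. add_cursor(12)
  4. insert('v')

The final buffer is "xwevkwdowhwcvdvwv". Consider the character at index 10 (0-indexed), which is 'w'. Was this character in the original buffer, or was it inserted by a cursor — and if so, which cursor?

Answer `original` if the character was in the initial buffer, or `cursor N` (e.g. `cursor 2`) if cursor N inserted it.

After op 1 (insert('w')): buffer="xwekwdowhwcdw" (len 13), cursors c1@2 c2@10 c3@13, authorship .1.......2..3
After op 2 (move_right): buffer="xwekwdowhwcdw" (len 13), cursors c1@3 c2@11 c3@13, authorship .1.......2..3
After op 3 (add_cursor(12)): buffer="xwekwdowhwcdw" (len 13), cursors c1@3 c2@11 c4@12 c3@13, authorship .1.......2..3
After op 4 (insert('v')): buffer="xwevkwdowhwcvdvwv" (len 17), cursors c1@4 c2@13 c4@15 c3@17, authorship .1.1......2.2.433
Authorship (.=original, N=cursor N): . 1 . 1 . . . . . . 2 . 2 . 4 3 3
Index 10: author = 2

Answer: cursor 2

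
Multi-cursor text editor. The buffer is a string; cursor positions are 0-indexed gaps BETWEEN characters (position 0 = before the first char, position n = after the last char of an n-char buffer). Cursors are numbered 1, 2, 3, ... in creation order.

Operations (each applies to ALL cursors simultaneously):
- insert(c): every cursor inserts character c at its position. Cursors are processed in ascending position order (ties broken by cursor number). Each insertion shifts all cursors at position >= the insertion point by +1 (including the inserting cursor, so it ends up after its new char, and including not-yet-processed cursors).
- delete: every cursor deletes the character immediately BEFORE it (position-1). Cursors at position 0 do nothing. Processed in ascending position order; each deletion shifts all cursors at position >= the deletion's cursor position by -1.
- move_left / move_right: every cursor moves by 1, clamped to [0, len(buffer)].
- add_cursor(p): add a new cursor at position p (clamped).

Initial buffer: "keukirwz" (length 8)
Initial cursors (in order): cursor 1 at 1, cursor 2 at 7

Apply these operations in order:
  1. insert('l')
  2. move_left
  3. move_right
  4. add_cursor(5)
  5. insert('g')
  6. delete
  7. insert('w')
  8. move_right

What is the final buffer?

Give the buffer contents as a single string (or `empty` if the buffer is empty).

Answer: klweukwirwlwz

Derivation:
After op 1 (insert('l')): buffer="kleukirwlz" (len 10), cursors c1@2 c2@9, authorship .1......2.
After op 2 (move_left): buffer="kleukirwlz" (len 10), cursors c1@1 c2@8, authorship .1......2.
After op 3 (move_right): buffer="kleukirwlz" (len 10), cursors c1@2 c2@9, authorship .1......2.
After op 4 (add_cursor(5)): buffer="kleukirwlz" (len 10), cursors c1@2 c3@5 c2@9, authorship .1......2.
After op 5 (insert('g')): buffer="klgeukgirwlgz" (len 13), cursors c1@3 c3@7 c2@12, authorship .11...3...22.
After op 6 (delete): buffer="kleukirwlz" (len 10), cursors c1@2 c3@5 c2@9, authorship .1......2.
After op 7 (insert('w')): buffer="klweukwirwlwz" (len 13), cursors c1@3 c3@7 c2@12, authorship .11...3...22.
After op 8 (move_right): buffer="klweukwirwlwz" (len 13), cursors c1@4 c3@8 c2@13, authorship .11...3...22.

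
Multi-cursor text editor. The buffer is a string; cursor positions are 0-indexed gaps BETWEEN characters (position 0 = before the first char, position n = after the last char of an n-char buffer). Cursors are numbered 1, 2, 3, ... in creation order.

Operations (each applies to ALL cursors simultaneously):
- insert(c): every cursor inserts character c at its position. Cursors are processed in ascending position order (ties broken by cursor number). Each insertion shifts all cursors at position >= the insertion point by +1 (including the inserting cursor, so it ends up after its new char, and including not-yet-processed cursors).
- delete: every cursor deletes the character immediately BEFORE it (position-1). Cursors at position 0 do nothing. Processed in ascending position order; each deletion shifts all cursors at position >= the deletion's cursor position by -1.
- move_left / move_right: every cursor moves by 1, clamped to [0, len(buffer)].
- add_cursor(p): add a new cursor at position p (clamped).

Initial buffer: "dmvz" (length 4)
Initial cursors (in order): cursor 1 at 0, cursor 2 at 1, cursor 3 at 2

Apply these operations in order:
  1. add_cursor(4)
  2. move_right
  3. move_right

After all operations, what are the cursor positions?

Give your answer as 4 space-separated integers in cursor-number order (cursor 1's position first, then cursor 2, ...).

Answer: 2 3 4 4

Derivation:
After op 1 (add_cursor(4)): buffer="dmvz" (len 4), cursors c1@0 c2@1 c3@2 c4@4, authorship ....
After op 2 (move_right): buffer="dmvz" (len 4), cursors c1@1 c2@2 c3@3 c4@4, authorship ....
After op 3 (move_right): buffer="dmvz" (len 4), cursors c1@2 c2@3 c3@4 c4@4, authorship ....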